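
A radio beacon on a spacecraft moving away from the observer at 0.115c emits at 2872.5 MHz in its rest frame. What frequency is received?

2559.1 MHz

Relativistic Doppler for frequency: f' = f₀ · √((1 − β)/(1 + β)).
f' = 2872.5 × √(0.8850/1.1150) = 2872.5 × 0.89091 ≈ 2559.1 MHz.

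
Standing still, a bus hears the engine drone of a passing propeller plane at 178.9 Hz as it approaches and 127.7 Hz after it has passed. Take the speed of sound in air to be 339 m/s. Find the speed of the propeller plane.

f₁/f₂ = (v + v_s)/(v − v_s), so v_s = v · (f₁ − f₂)/(f₁ + f₂).
v_s = 339 × (178.9 − 127.7)/(178.9 + 127.7) = 339 × 51.2/306.6 ≈ 57 m/s.

57 m/s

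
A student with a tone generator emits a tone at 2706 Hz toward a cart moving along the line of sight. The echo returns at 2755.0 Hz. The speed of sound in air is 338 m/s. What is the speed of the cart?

Double Doppler shift off a moving reflector: f₂ = f₀ · (v + u)/(v − u) (u > 0 toward emitter).
Rearranging, u = v · (f₂ − f₀)/(f₂ + f₀) = 338 × 49.0/5461.0 ≈ 3.0 m/s.
So the cart is moving at 3.0 m/s toward the emitter.

3.0 m/s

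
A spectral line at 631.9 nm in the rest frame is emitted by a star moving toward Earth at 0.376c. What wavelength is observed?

Relativistic Doppler for wavelength: λ' = λ₀ · √((1 − β)/(1 + β)).
λ' = 631.9 × √(0.6240/1.3760) = 631.9 × 0.67342 ≈ 425.5 nm.

425.5 nm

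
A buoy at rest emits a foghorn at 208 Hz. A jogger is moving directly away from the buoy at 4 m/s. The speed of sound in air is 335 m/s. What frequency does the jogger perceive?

206 Hz

Only the observer moves, away from the source, so f' = f · (v − v_o)/v.
f' = 208 × (335 − 4)/335 = 208 × 331/335 ≈ 206 Hz.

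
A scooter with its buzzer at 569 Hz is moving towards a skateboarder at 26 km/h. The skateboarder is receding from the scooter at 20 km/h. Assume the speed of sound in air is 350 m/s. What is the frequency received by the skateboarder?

26 km/h = 7.222 m/s; 20 km/h = 5.556 m/s.
General Doppler shift: f' = f · (v − v_o)/(v − v_s).
f' = 569 × (350 − 5.556)/(350 − 7.222) = 569 × 344.44/342.78 ≈ 572 Hz.

572 Hz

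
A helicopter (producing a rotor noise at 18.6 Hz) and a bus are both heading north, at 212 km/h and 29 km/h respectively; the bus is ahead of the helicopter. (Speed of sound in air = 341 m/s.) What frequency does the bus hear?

22.0 Hz

212 km/h = 58.89 m/s; 29 km/h = 8.056 m/s.
The bus is ahead, so the helicopter is moving toward it while the bus is moving away from the helicopter.
Both move, so f' = f · (v − v_o)/(v − v_s).
f' = 18.6 × (341 − 8.056)/(341 − 58.89) = 18.6 × 332.94/282.11 ≈ 22.0 Hz.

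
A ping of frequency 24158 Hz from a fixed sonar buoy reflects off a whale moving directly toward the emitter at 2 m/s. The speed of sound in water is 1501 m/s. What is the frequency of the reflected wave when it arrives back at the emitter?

24222 Hz

The whale first receives the wave as a moving observer: f₁ = f₀ · (v + u)/v = 24158 × (1501 + 2)/1501 ≈ 24190 Hz.
On reflection it acts as a source moving toward the stationary detector: f₂ = f₁ · v/(v − u) = 24190 × 1501/1499 ≈ 24222 Hz.
Equivalently f₂ = f₀ · (v + u)/(v − u).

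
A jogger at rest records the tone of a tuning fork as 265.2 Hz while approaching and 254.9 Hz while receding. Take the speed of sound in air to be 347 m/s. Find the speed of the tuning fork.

f₁/f₂ = (v + v_s)/(v − v_s), so v_s = v · (f₁ − f₂)/(f₁ + f₂).
v_s = 347 × (265.2 − 254.9)/(265.2 + 254.9) = 347 × 10.3/520.1 ≈ 6.9 m/s.

6.9 m/s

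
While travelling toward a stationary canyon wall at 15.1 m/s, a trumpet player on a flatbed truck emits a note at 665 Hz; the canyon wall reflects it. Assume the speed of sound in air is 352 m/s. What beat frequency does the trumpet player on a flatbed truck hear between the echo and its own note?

59.6 Hz

The canyon wall receives the sound from a moving source: f₁ = f₀ · v/(v − v_e) = 665 × 352/336.9 ≈ 694.8 Hz.
On the return leg the trumpet player on a flatbed truck is a moving observer: f₂ = f₁ · (v + v_e)/v = 694.8 × 367.1/352 ≈ 724.6 Hz.
Beat against the emitted tone: |f₂ − f₀| = 2v_e·f₀/(v − v_e) = 2 × 15.1 × 665/336.9 ≈ 59.6 Hz.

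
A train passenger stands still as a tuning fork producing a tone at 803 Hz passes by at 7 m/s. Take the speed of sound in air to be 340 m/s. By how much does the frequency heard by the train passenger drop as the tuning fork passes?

Approaching: f₁ = f · v/(v − v_s) = 803 × 340/333 ≈ 819.9 Hz.
Receding: f₂ = f · v/(v + v_s) = 803 × 340/347 ≈ 786.8 Hz.
Drop: f₁ − f₂ = 2f·v·v_s/(v² − v_s²) = 2 × 803 × 340 × 7/(340² − 7²) ≈ 33.1 Hz.

33.1 Hz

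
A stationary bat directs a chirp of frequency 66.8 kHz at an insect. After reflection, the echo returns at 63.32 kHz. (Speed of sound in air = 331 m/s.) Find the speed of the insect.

Double Doppler shift off a moving reflector: f₂ = f₀ · (v + u)/(v − u) (u > 0 toward emitter).
Rearranging, u = v · (f₂ − f₀)/(f₂ + f₀) = 331 × -3.48/130.12 ≈ -8.9 m/s.
So the insect is moving at 8.9 m/s away from the emitter.

8.9 m/s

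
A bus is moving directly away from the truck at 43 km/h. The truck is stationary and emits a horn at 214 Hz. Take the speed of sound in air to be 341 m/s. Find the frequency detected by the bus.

207 Hz

43 km/h = 11.94 m/s.
Only the observer moves, away from the source, so f' = f · (v − v_o)/v.
f' = 214 × (341 − 11.94)/341 = 214 × 329.06/341 ≈ 207 Hz.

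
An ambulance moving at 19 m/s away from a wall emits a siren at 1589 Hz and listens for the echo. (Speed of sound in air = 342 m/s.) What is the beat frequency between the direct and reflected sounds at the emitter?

The wall receives the sound from a moving source: f₁ = f₀ · v/(v + v_e) = 1589 × 342/361 ≈ 1505.4 Hz.
On the return leg the ambulance is a moving observer: f₂ = f₁ · (v − v_e)/v = 1505.4 × 323/342 ≈ 1421.7 Hz.
Equivalently f₂ = f₀ · (v − v_e)/(v + v_e).
Beat against the emitted tone: |f₂ − f₀| = 2v_e·f₀/(v + v_e) = 2 × 19 × 1589/361 ≈ 167 Hz.

167 Hz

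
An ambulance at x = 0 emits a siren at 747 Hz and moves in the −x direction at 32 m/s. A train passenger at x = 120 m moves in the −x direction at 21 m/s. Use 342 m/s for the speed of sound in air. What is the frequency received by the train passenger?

The observer lies on the +x side, so the source is heading away from the observer and the observer is heading toward the source.
Both move, so f' = f · (v + v_o)/(v + v_s).
f' = 747 × (342 + 21)/(342 + 32) = 747 × 363/374 ≈ 725 Hz.

725 Hz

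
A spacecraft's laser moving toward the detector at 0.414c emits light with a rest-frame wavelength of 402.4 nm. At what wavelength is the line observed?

Relativistic Doppler for wavelength: λ' = λ₀ · √((1 − β)/(1 + β)).
λ' = 402.4 × √(0.5860/1.4140) = 402.4 × 0.64376 ≈ 259.0 nm.

259.0 nm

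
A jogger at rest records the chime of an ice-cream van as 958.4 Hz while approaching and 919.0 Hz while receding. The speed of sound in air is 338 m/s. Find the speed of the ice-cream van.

7.1 m/s

f₁/f₂ = (v + v_s)/(v − v_s), so v_s = v · (f₁ − f₂)/(f₁ + f₂).
v_s = 338 × (958.4 − 919.0)/(958.4 + 919.0) = 338 × 39.4/1877.4 ≈ 7.1 m/s.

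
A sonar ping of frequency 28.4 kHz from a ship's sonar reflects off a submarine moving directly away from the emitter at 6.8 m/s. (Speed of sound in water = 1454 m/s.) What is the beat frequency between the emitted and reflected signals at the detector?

264 Hz

The submarine first receives the wave as a moving observer: f₁ = f₀ · (v − u)/v = 28.4 × (1454 − 6.8)/1454 ≈ 28.267 kHz.
The reflection then acts as a moving source: f₂ = f₁ · v/(v + u) ≈ 28.136 kHz.
Equivalently f₂ = f₀ · (v − u)/(v + u).
Beat frequency (with f₀ = 28400 Hz): |f₂ − f₀| = 2u·f₀/(v + u) = 2 × 6.8 × 28400/1460.8 ≈ 264 Hz.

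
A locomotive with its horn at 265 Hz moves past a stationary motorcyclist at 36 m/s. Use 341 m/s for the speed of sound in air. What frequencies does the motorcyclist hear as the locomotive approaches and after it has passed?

Approaching: f₁ = f · v/(v − v_s) = 265 × 341/305 ≈ 296 Hz.
Receding: f₂ = f · v/(v + v_s) = 265 × 341/377 ≈ 240 Hz.

296 Hz approaching; 240 Hz receding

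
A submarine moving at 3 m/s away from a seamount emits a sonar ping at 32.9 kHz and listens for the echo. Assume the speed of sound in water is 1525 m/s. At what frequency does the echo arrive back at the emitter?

The seamount receives the sound from a moving source: f₁ = f₀ · v/(v + v_e) = 32.9 × 1525/1528 ≈ 32.8 kHz.
On the return leg the submarine is a moving observer: f₂ = f₁ · (v − v_e)/v = 32.8 × 1522/1525 ≈ 32.8 kHz.

32.8 kHz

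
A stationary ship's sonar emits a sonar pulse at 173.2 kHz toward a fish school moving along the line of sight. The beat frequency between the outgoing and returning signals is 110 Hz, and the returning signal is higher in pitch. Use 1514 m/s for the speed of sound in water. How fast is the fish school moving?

0.48 m/s

Double Doppler shift off a moving reflector: f₂ = f₀ · (v + u)/(v − u) (u > 0 toward emitter).
Returning signal is higher, so f₂ = f₀ + Δf = 173200 + 110 = 173310 Hz.
Rearranging, u = v · (f₂ − f₀)/(f₂ + f₀) = 1514 × 110/346510 ≈ 0.48 m/s.
So the fish school is moving at 0.48 m/s toward the emitter.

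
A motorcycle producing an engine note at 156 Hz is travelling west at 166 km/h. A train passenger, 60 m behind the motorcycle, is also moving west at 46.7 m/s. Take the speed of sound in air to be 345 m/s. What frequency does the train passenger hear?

156 Hz

166 km/h = 46.11 m/s.
The train passenger is behind, so the motorcycle is moving away from it while the train passenger is moving toward the motorcycle.
Both move, so f' = f · (v + v_o)/(v + v_s).
f' = 156 × (345 + 46.7)/(345 + 46.11) = 156 × 391.7/391.11 ≈ 156 Hz.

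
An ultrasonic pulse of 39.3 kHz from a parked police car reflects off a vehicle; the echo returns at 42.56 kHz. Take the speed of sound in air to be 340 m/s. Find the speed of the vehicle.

Double Doppler shift off a moving reflector: f₂ = f₀ · (v + u)/(v − u) (u > 0 toward emitter).
Rearranging, u = v · (f₂ − f₀)/(f₂ + f₀) = 340 × 3.26/81.86 ≈ 13.5 m/s.
So the vehicle is moving at 13.5 m/s toward the emitter.

13.5 m/s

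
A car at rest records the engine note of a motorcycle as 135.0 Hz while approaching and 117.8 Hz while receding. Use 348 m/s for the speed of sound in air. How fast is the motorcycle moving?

f₁/f₂ = (v + v_s)/(v − v_s), so v_s = v · (f₁ − f₂)/(f₁ + f₂).
v_s = 348 × (135.0 − 117.8)/(135.0 + 117.8) = 348 × 17.2/252.8 ≈ 23.7 m/s.

23.7 m/s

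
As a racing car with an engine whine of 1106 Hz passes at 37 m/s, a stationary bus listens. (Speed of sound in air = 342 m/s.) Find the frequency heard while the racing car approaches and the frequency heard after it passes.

Approaching: f₁ = f · v/(v − v_s) = 1106 × 342/305 ≈ 1240 Hz.
Receding: f₂ = f · v/(v + v_s) = 1106 × 342/379 ≈ 998 Hz.

1240 Hz approaching; 998 Hz receding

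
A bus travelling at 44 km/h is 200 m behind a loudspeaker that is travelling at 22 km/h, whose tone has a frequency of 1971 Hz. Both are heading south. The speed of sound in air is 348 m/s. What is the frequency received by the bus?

2005 Hz

22 km/h = 6.111 m/s; 44 km/h = 12.22 m/s.
The bus is behind, so the loudspeaker is moving away from it while the bus is moving toward the loudspeaker.
General Doppler shift: f' = f · (v + v_o)/(v + v_s).
f' = 1971 × (348 + 12.22)/(348 + 6.111) = 1971 × 360.22/354.11 ≈ 2005 Hz.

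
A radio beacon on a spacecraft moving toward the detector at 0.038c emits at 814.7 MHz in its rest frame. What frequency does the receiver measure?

Relativistic Doppler for frequency: f' = f₀ · √((1 + β)/(1 − β)).
f' = 814.7 × √(1.0380/0.9620) = 814.7 × 1.03875 ≈ 846.3 MHz.

846.3 MHz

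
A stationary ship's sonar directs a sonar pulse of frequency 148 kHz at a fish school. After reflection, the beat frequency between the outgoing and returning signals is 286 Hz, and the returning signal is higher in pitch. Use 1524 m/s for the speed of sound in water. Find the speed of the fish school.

Double Doppler shift off a moving reflector: f₂ = f₀ · (v + u)/(v − u) (u > 0 toward emitter).
Returning signal is higher, so f₂ = f₀ + Δf = 148000 + 286 = 148286 Hz.
Rearranging, u = v · (f₂ − f₀)/(f₂ + f₀) = 1524 × 286/296286 ≈ 1.47 m/s.
So the fish school is moving at 1.47 m/s toward the emitter.

1.47 m/s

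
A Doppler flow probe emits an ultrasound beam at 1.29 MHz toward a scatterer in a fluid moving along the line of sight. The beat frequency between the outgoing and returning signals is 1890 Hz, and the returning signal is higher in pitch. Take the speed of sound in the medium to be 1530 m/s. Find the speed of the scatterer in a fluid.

Double Doppler shift off a moving reflector: f₂ = f₀ · (v + u)/(v − u) (u > 0 toward emitter).
Returning signal is higher, so f₂ = f₀ + Δf = 1290000 + 1890 = 1291890 Hz.
Rearranging, u = v · (f₂ − f₀)/(f₂ + f₀) = 1530 × 1890/2581890 ≈ 1.12 m/s.
So the scatterer in a fluid is moving at 1.12 m/s toward the emitter.

1.12 m/s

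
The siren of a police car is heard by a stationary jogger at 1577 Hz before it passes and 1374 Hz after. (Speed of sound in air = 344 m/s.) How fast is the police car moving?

f₁/f₂ = (v + v_s)/(v − v_s), so v_s = v · (f₁ − f₂)/(f₁ + f₂).
v_s = 344 × (1577 − 1374)/(1577 + 1374) = 344 × 203/2951 ≈ 23.7 m/s.

23.7 m/s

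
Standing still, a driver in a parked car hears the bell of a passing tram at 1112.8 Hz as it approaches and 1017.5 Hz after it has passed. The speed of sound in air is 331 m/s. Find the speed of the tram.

f₁/f₂ = (v + v_s)/(v − v_s), so v_s = v · (f₁ − f₂)/(f₁ + f₂).
v_s = 331 × (1112.8 − 1017.5)/(1112.8 + 1017.5) = 331 × 95.3/2130.3 ≈ 14.8 m/s.

14.8 m/s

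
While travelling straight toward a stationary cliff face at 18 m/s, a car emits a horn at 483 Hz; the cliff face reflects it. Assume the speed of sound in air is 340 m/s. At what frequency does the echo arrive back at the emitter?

The cliff face receives the sound from a moving source: f₁ = f₀ · v/(v − v_e) = 483 × 340/322 ≈ 510 Hz.
On the return leg the car is a moving observer: f₂ = f₁ · (v + v_e)/v = 510 × 358/340 ≈ 537 Hz.
Equivalently f₂ = f₀ · (v + v_e)/(v − v_e).

537 Hz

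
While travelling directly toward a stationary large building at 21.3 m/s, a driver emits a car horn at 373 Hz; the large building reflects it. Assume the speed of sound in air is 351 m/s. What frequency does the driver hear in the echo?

The large building receives the sound from a moving source: f₁ = f₀ · v/(v − v_e) = 373 × 351/329.7 ≈ 397 Hz.
On the return leg the driver is a moving observer: f₂ = f₁ · (v + v_e)/v = 397 × 372.3/351 ≈ 421 Hz.

421 Hz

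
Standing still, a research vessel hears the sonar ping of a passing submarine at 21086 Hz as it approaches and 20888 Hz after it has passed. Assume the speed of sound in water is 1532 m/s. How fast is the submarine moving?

f₁/f₂ = (v + v_s)/(v − v_s), so v_s = v · (f₁ − f₂)/(f₁ + f₂).
v_s = 1532 × (21086 − 20888)/(21086 + 20888) = 1532 × 198/41974 ≈ 7.2 m/s.

7.2 m/s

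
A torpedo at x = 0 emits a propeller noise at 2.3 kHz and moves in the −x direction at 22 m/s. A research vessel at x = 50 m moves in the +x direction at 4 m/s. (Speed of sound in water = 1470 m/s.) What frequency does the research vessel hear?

The observer lies on the +x side, so the source is heading away from the observer and the observer is heading away from the source.
With source receding and observer receding, f' = f · (v − v_o)/(v + v_s).
f' = 2.3 × (1470 − 4)/(1470 + 22) = 2.3 × 1466/1492 ≈ 2.26 kHz.

2.26 kHz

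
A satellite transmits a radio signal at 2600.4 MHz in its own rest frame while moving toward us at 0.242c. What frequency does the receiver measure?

Relativistic Doppler for frequency: f' = f₀ · √((1 + β)/(1 − β)).
f' = 2600.4 × √(1.2420/0.7580) = 2600.4 × 1.28005 ≈ 3328.6 MHz.

3328.6 MHz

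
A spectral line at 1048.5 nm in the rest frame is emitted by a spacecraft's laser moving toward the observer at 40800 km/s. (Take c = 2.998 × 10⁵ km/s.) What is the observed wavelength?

β = v/c = 40800/299800 = 0.1361.
Relativistic Doppler for wavelength: λ' = λ₀ · √((1 − β)/(1 + β)).
λ' = 1048.5 × √(0.8639/1.1361) = 1048.5 × 0.87202 ≈ 914.3 nm.

914.3 nm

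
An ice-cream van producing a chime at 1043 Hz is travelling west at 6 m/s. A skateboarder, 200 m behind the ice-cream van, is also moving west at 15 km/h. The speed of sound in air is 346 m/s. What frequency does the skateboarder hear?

15 km/h = 4.167 m/s.
The skateboarder is behind, so the ice-cream van is moving away from it while the skateboarder is moving toward the ice-cream van.
General Doppler shift: f' = f · (v + v_o)/(v + v_s).
f' = 1043 × (346 + 4.167)/(346 + 6) = 1043 × 350.17/352 ≈ 1038 Hz.

1038 Hz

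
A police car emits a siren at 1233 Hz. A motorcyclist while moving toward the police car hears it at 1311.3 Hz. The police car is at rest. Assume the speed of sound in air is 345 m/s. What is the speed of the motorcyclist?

f' = f · (v + v_o)/v ⇒ v_o = v · |f'/f − 1|.
v_o = 345 × |1311.3/1233 − 1| = 345 × 0.0635 ≈ 21.9 m/s.

21.9 m/s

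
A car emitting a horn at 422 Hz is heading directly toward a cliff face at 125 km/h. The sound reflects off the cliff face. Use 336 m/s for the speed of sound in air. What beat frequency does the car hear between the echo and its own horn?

97 Hz

125 km/h = 34.72 m/s.
The cliff face receives the sound from a moving source: f₁ = f₀ · v/(v − v_e) = 422 × 336/301.28 ≈ 470.6 Hz.
On the return leg the car is a moving observer: f₂ = f₁ · (v + v_e)/v = 470.6 × 370.72/336 ≈ 519.3 Hz.
Beat against the emitted tone: |f₂ − f₀| = 2v_e·f₀/(v − v_e) = 2 × 34.72 × 422/301.28 ≈ 97 Hz.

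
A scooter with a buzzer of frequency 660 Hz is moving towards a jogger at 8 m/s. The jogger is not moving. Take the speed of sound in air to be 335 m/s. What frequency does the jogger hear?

676 Hz

Only the source moves, toward the listener, so f' = f · v/(v − v_s).
f' = 660 × 335/(335 − 8) = 660 × 335/327 ≈ 676 Hz.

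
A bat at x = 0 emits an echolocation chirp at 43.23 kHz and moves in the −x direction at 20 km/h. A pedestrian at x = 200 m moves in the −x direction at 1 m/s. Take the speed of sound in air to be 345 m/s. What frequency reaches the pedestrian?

42.7 kHz

20 km/h = 5.556 m/s.
The observer lies on the +x side, so the source is heading away from the observer and the observer is heading toward the source.
General Doppler shift: f' = f · (v + v_o)/(v + v_s).
f' = 43.23 × (345 + 1)/(345 + 5.556) = 43.23 × 346/350.56 ≈ 42.7 kHz.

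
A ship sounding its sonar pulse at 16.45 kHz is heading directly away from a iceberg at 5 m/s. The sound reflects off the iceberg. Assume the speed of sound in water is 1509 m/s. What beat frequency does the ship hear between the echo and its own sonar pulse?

The iceberg receives the sound from a moving source: f₁ = f₀ · v/(v + v_e) = 16.45 × 1509/1514 ≈ 16.3957 kHz.
On the return leg the ship is a moving observer: f₂ = f₁ · (v − v_e)/v = 16.3957 × 1504/1509 ≈ 16.3413 kHz.
Equivalently f₂ = f₀ · (v − v_e)/(v + v_e).
Beat against the emitted tone (with f₀ = 16450 Hz): |f₂ − f₀| = 2v_e·f₀/(v + v_e) = 2 × 5 × 16450/1514 ≈ 109 Hz.

109 Hz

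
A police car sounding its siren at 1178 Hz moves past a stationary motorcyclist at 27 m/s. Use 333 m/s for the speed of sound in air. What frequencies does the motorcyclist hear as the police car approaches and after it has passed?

Approaching: f₁ = f · v/(v − v_s) = 1178 × 333/306 ≈ 1282 Hz.
Receding: f₂ = f · v/(v + v_s) = 1178 × 333/360 ≈ 1090 Hz.

1282 Hz approaching; 1090 Hz receding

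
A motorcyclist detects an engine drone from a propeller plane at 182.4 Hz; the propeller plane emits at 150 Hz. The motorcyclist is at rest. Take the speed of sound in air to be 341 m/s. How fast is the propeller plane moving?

61 m/s

f' > f, so the propeller plane is approaching.
f' = f · v/(v − v_s) ⇒ v_s = v · |1 − f/f'|.
v_s = 341 × |1 − 150/182.4| = 341 × 0.1776 ≈ 61 m/s.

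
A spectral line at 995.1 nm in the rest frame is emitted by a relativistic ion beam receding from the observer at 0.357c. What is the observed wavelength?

Relativistic Doppler for wavelength: λ' = λ₀ · √((1 + β)/(1 − β)).
λ' = 995.1 × √(1.3570/0.6430) = 995.1 × 1.45273 ≈ 1445.6 nm.

1445.6 nm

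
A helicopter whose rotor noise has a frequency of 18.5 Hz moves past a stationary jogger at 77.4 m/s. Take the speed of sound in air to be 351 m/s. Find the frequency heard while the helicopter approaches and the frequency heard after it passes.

Approaching: f₁ = f · v/(v − v_s) = 18.5 × 351/273.6 ≈ 23.7 Hz.
Receding: f₂ = f · v/(v + v_s) = 18.5 × 351/428.4 ≈ 15.2 Hz.

23.7 Hz approaching; 15.2 Hz receding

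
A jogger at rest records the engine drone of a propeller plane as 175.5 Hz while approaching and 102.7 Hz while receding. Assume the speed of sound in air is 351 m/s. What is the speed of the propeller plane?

f₁/f₂ = (v + v_s)/(v − v_s), so v_s = v · (f₁ − f₂)/(f₁ + f₂).
v_s = 351 × (175.5 − 102.7)/(175.5 + 102.7) = 351 × 72.8/278.2 ≈ 92 m/s.

92 m/s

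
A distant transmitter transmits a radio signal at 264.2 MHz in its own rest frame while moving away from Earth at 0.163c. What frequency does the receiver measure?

224.1 MHz

Relativistic Doppler for frequency: f' = f₀ · √((1 − β)/(1 + β)).
f' = 264.2 × √(0.8370/1.1630) = 264.2 × 0.84835 ≈ 224.1 MHz.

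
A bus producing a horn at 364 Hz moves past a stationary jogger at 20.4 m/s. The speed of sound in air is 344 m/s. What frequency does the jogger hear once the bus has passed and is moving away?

Receding: f₂ = f · v/(v + v_s) = 364 × 344/364.4 ≈ 344 Hz.

344 Hz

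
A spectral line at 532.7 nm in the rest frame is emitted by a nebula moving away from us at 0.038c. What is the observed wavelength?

553.3 nm

Relativistic Doppler for wavelength: λ' = λ₀ · √((1 + β)/(1 − β)).
λ' = 532.7 × √(1.0380/0.9620) = 532.7 × 1.03875 ≈ 553.3 nm.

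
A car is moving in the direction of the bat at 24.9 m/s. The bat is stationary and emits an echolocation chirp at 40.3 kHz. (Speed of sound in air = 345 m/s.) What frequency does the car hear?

43.2 kHz

Only the observer moves, toward the source, so f' = f · (v + v_o)/v.
f' = 40.3 × (345 + 24.9)/345 = 40.3 × 369.9/345 ≈ 43.2 kHz.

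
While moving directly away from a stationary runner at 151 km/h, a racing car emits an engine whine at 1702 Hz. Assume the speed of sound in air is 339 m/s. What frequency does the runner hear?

151 km/h = 41.94 m/s.
With the source moving away from a stationary observer, f' = f · v/(v + v_s).
f' = 1702 × 339/(339 + 41.94) = 1702 × 339/380.9 ≈ 1515 Hz.

1515 Hz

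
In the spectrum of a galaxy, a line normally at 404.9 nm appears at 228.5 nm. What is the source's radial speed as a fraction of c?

λ'/λ₀ = 0.5643 < 1 (blueshift), so the source is approaching.
λ'/λ₀ = √((1 − β)/(1 + β)) for an approaching source ⇒ β = (1 − r²)/(1 + r²) with r = λ'/λ₀.
β = (1 − 0.3185)/(1 + 0.3185) ≈ 0.517.

0.517c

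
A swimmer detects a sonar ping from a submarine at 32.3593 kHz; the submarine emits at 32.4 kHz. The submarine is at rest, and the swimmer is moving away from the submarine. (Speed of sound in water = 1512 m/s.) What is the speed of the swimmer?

f' = f · (v − v_o)/v ⇒ v_o = v · |f'/f − 1|.
v_o = 1512 × |32.3593/32.4 − 1| = 1512 × 0.001256 ≈ 1.90 m/s.

1.90 m/s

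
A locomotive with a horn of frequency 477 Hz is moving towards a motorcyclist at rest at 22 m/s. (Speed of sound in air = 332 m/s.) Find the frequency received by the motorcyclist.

511 Hz

Moving source, stationary observer: f' = f · v/(v − v_s) since the source is approaching.
f' = 477 × 332/(332 − 22) = 477 × 332/310 ≈ 511 Hz.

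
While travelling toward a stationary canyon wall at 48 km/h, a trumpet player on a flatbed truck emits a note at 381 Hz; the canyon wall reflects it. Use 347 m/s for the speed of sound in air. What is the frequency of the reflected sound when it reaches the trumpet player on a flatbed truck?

411 Hz

48 km/h = 13.33 m/s.
The canyon wall receives the sound from a moving source: f₁ = f₀ · v/(v − v_e) = 381 × 347/333.67 ≈ 396 Hz.
On the return leg the trumpet player on a flatbed truck is a moving observer: f₂ = f₁ · (v + v_e)/v = 396 × 360.33/347 ≈ 411 Hz.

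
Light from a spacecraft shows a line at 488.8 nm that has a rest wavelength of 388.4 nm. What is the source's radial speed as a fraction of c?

0.226

λ'/λ₀ = 1.2585 > 1 (redshift), so the source is receding.
λ'/λ₀ = √((1 + β)/(1 − β)) for a receding source ⇒ β = (r² − 1)/(r² + 1) with r = λ'/λ₀.
β = (1.5838 − 1)/(1.5838 + 1) ≈ 0.226.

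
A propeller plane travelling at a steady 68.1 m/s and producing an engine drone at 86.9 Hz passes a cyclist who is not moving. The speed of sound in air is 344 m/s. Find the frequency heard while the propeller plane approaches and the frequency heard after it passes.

108 Hz approaching; 73 Hz receding

Approaching: f₁ = f · v/(v − v_s) = 86.9 × 344/275.9 ≈ 108 Hz.
Receding: f₂ = f · v/(v + v_s) = 86.9 × 344/412.1 ≈ 73 Hz.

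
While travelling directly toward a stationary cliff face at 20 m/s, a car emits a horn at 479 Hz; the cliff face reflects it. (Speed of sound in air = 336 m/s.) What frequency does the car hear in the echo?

540 Hz

The cliff face receives the sound from a moving source: f₁ = f₀ · v/(v − v_e) = 479 × 336/316 ≈ 509 Hz.
On the return leg the car is a moving observer: f₂ = f₁ · (v + v_e)/v = 509 × 356/336 ≈ 540 Hz.
Equivalently f₂ = f₀ · (v + v_e)/(v − v_e).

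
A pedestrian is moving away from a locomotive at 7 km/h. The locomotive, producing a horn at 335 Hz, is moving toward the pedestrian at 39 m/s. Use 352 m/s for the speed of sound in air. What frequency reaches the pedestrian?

7 km/h = 1.944 m/s.
Both move, so f' = f · (v − v_o)/(v − v_s).
f' = 335 × (352 − 1.944)/(352 − 39) = 335 × 350.06/313 ≈ 375 Hz.

375 Hz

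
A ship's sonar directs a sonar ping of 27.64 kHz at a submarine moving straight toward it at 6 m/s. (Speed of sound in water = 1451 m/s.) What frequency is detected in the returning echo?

At the submarine (a moving observer), f₁ = f₀ · (v + u)/v = 27.64 × 1457/1451 ≈ 27.8 kHz.
The reflection then acts as a moving source: f₂ = f₁ · v/(v − u) ≈ 27.9 kHz.

27.9 kHz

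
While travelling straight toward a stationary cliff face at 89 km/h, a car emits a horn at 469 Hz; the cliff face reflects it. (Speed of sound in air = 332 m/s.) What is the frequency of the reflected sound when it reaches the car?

544 Hz

89 km/h = 24.72 m/s.
The cliff face receives the sound from a moving source: f₁ = f₀ · v/(v − v_e) = 469 × 332/307.28 ≈ 507 Hz.
On the return leg the car is a moving observer: f₂ = f₁ · (v + v_e)/v = 507 × 356.72/332 ≈ 544 Hz.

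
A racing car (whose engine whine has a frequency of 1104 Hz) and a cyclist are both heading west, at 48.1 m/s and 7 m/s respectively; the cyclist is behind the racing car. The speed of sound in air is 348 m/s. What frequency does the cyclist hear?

The cyclist is behind, so the racing car is moving away from it while the cyclist is moving toward the racing car.
With source receding and observer approaching, f' = f · (v + v_o)/(v + v_s).
f' = 1104 × (348 + 7)/(348 + 48.1) = 1104 × 355/396.1 ≈ 989 Hz.

989 Hz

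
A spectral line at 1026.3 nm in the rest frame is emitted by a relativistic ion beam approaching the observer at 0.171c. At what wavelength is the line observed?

Relativistic Doppler for wavelength: λ' = λ₀ · √((1 − β)/(1 + β)).
λ' = 1026.3 × √(0.8290/1.1710) = 1026.3 × 0.84139 ≈ 863.5 nm.

863.5 nm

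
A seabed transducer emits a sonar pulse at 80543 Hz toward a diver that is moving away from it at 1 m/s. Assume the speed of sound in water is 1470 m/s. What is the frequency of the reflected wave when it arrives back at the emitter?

At the diver (a moving observer), f₁ = f₀ · (v − u)/v = 80543 × 1469/1470 ≈ 80488 Hz.
The reflection then acts as a moving source: f₂ = f₁ · v/(v + u) ≈ 80433 Hz.
Equivalently f₂ = f₀ · (v − u)/(v + u).

80433 Hz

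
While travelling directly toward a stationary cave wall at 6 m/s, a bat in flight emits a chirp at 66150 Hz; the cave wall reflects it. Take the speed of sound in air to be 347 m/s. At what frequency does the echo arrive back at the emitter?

68478 Hz

The cave wall receives the sound from a moving source: f₁ = f₀ · v/(v − v_e) = 66150 × 347/341 ≈ 67314 Hz.
On the return leg the bat in flight is a moving observer: f₂ = f₁ · (v + v_e)/v = 67314 × 353/347 ≈ 68478 Hz.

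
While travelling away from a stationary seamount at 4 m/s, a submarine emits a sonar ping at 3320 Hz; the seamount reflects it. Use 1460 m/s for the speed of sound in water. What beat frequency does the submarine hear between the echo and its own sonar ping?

18.1 Hz

The seamount receives the sound from a moving source: f₁ = f₀ · v/(v + v_e) = 3320 × 1460/1464 ≈ 3310.93 Hz.
On the return leg the submarine is a moving observer: f₂ = f₁ · (v − v_e)/v = 3310.93 × 1456/1460 ≈ 3301.86 Hz.
Equivalently f₂ = f₀ · (v − v_e)/(v + v_e).
Beat against the emitted tone: |f₂ − f₀| = 2v_e·f₀/(v + v_e) = 2 × 4 × 3320/1464 ≈ 18.1 Hz.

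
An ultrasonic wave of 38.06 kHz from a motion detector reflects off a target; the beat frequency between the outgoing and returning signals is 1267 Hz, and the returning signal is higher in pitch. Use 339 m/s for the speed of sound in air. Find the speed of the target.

Double Doppler shift off a moving reflector: f₂ = f₀ · (v + u)/(v − u) (u > 0 toward emitter).
Returning signal is higher, so f₂ = f₀ + Δf = 38060 + 1267 = 39327 Hz.
Rearranging, u = v · (f₂ − f₀)/(f₂ + f₀) = 339 × 1267/77387 ≈ 5.6 m/s.
So the target is moving at 5.6 m/s toward the emitter.

5.6 m/s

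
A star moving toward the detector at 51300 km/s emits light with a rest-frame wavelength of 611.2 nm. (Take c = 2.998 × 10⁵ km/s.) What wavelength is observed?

514.2 nm

β = v/c = 51300/299800 = 0.1711.
Relativistic Doppler for wavelength: λ' = λ₀ · √((1 − β)/(1 + β)).
λ' = 611.2 × √(0.8289/1.1711) = 611.2 × 0.84129 ≈ 514.2 nm.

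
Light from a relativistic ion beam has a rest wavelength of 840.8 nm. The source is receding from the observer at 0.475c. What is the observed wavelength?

Relativistic Doppler for wavelength: λ' = λ₀ · √((1 + β)/(1 − β)).
λ' = 840.8 × √(1.4750/0.5250) = 840.8 × 1.67616 ≈ 1409.3 nm.

1409.3 nm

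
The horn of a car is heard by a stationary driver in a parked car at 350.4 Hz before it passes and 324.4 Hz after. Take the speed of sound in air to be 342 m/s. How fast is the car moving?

f₁/f₂ = (v + v_s)/(v − v_s), so v_s = v · (f₁ − f₂)/(f₁ + f₂).
v_s = 342 × (350.4 − 324.4)/(350.4 + 324.4) = 342 × 26.0/674.8 ≈ 13.2 m/s.

13.2 m/s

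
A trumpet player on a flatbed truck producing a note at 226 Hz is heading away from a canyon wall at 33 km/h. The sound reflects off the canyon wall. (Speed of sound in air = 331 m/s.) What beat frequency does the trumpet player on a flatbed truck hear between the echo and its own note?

33 km/h = 9.167 m/s.
The canyon wall receives the sound from a moving source: f₁ = f₀ · v/(v + v_e) = 226 × 331/340.17 ≈ 219.91 Hz.
On the return leg the trumpet player on a flatbed truck is a moving observer: f₂ = f₁ · (v − v_e)/v = 219.91 × 321.83/331 ≈ 213.82 Hz.
Equivalently f₂ = f₀ · (v − v_e)/(v + v_e).
Beat against the emitted tone: |f₂ − f₀| = 2v_e·f₀/(v + v_e) = 2 × 9.167 × 226/340.17 ≈ 12.2 Hz.

12.2 Hz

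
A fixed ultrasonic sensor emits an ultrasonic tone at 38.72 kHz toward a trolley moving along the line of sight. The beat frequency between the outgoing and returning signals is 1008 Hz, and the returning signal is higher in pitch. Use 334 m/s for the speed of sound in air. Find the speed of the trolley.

Double Doppler shift off a moving reflector: f₂ = f₀ · (v + u)/(v − u) (u > 0 toward emitter).
Returning signal is higher, so f₂ = f₀ + Δf = 38720 + 1008 = 39728 Hz.
Rearranging, u = v · (f₂ − f₀)/(f₂ + f₀) = 334 × 1008/78448 ≈ 4.3 m/s.
So the trolley is moving at 4.3 m/s toward the emitter.

4.3 m/s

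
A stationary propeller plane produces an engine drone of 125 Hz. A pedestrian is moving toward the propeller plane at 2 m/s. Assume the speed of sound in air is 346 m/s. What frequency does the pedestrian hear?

126 Hz

Moving observer, stationary source: f' = f · (v + v_o)/v.
f' = 125 × (346 + 2)/346 = 125 × 348/346 ≈ 126 Hz.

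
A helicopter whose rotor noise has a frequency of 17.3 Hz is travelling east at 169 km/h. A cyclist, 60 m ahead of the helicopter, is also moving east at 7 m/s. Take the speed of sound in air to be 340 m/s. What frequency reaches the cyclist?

19.7 Hz

169 km/h = 46.94 m/s.
The cyclist is ahead, so the helicopter is moving toward it while the cyclist is moving away from the helicopter.
With source approaching and observer receding, f' = f · (v − v_o)/(v − v_s).
f' = 17.3 × (340 − 7)/(340 − 46.94) = 17.3 × 333/293.06 ≈ 19.7 Hz.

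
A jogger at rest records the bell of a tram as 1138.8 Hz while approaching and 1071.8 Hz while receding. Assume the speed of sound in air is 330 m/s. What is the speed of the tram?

f₁/f₂ = (v + v_s)/(v − v_s), so v_s = v · (f₁ − f₂)/(f₁ + f₂).
v_s = 330 × (1138.8 − 1071.8)/(1138.8 + 1071.8) = 330 × 67.0/2210.6 ≈ 10.0 m/s.

10.0 m/s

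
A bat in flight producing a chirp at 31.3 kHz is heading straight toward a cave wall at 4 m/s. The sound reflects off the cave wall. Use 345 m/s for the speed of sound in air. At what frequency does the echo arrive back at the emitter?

The cave wall receives the sound from a moving source: f₁ = f₀ · v/(v − v_e) = 31.3 × 345/341 ≈ 31.7 kHz.
On the return leg the bat in flight is a moving observer: f₂ = f₁ · (v + v_e)/v = 31.7 × 349/345 ≈ 32.0 kHz.
Equivalently f₂ = f₀ · (v + v_e)/(v − v_e).

32.0 kHz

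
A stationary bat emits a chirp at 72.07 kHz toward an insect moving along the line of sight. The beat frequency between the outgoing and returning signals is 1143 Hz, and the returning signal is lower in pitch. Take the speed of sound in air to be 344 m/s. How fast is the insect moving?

Double Doppler shift off a moving reflector: f₂ = f₀ · (v + u)/(v − u) (u > 0 toward emitter).
Returning signal is lower, so f₂ = f₀ − Δf = 72070 − 1143 = 70927 Hz.
Rearranging, u = v · (f₂ − f₀)/(f₂ + f₀) = 344 × -1143/142997 ≈ -2.75 m/s.
So the insect is moving at 2.75 m/s away from the emitter.

2.75 m/s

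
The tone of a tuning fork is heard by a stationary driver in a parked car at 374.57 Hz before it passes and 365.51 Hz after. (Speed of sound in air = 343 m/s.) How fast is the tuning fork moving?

4.2 m/s

f₁/f₂ = (v + v_s)/(v − v_s), so v_s = v · (f₁ − f₂)/(f₁ + f₂).
v_s = 343 × (374.57 − 365.51)/(374.57 + 365.51) = 343 × 9.06/740.08 ≈ 4.2 m/s.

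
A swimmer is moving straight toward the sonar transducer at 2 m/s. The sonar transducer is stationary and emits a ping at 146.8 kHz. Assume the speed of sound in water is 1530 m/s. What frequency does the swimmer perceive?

147.0 kHz

Moving observer, stationary source: f' = f · (v + v_o)/v.
f' = 146.8 × (1530 + 2)/1530 = 146.8 × 1532/1530 ≈ 147.0 kHz.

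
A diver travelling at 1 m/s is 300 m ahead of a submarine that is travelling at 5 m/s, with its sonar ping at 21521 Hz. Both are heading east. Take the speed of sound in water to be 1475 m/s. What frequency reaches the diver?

The diver is ahead, so the submarine is moving toward it while the diver is moving away from the submarine.
General Doppler shift: f' = f · (v − v_o)/(v − v_s).
f' = 21521 × (1475 − 1)/(1475 − 5) = 21521 × 1474/1470 ≈ 21580 Hz.

21580 Hz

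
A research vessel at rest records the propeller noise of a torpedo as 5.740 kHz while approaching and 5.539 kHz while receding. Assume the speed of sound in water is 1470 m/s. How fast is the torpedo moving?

f₁/f₂ = (v + v_s)/(v − v_s), so v_s = v · (f₁ − f₂)/(f₁ + f₂).
v_s = 1470 × (5.740 − 5.539)/(5.740 + 5.539) = 1470 × 0.201/11.279 ≈ 26 m/s.

26 m/s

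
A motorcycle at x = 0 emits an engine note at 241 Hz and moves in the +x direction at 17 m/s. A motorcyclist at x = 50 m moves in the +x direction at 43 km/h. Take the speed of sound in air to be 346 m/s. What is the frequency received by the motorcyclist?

43 km/h = 11.94 m/s.
The observer lies on the +x side, so the source is heading toward the observer and the observer is heading away from the source.
General Doppler shift: f' = f · (v − v_o)/(v − v_s).
f' = 241 × (346 − 11.94)/(346 − 17) = 241 × 334.06/329 ≈ 245 Hz.

245 Hz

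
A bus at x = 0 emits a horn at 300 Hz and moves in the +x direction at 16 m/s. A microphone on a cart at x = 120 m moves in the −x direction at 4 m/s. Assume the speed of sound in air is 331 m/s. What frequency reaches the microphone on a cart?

The observer lies on the +x side, so the source is heading toward the observer and the observer is heading toward the source.
General Doppler shift: f' = f · (v + v_o)/(v − v_s).
f' = 300 × (331 + 4)/(331 − 16) = 300 × 335/315 ≈ 319 Hz.

319 Hz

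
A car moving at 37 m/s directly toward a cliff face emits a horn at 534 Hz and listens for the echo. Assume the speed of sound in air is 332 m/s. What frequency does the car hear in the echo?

668 Hz

The cliff face receives the sound from a moving source: f₁ = f₀ · v/(v − v_e) = 534 × 332/295 ≈ 601 Hz.
On the return leg the car is a moving observer: f₂ = f₁ · (v + v_e)/v = 601 × 369/332 ≈ 668 Hz.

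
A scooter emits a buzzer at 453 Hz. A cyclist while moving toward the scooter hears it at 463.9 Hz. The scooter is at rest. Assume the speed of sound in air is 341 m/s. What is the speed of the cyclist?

f' = f · (v + v_o)/v ⇒ v_o = v · |f'/f − 1|.
v_o = 341 × |463.9/453 − 1| = 341 × 0.02406 ≈ 8.2 m/s.

8.2 m/s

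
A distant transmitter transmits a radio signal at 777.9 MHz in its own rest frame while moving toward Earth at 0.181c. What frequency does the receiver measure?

934.1 MHz

Relativistic Doppler for frequency: f' = f₀ · √((1 + β)/(1 − β)).
f' = 777.9 × √(1.1810/0.8190) = 777.9 × 1.20083 ≈ 934.1 MHz.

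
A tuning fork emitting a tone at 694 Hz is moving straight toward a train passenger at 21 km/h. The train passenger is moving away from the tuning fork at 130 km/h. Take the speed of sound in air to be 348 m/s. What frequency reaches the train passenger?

633 Hz

21 km/h = 5.833 m/s; 130 km/h = 36.11 m/s.
Both move, so f' = f · (v − v_o)/(v − v_s).
f' = 694 × (348 − 36.11)/(348 − 5.833) = 694 × 311.89/342.17 ≈ 633 Hz.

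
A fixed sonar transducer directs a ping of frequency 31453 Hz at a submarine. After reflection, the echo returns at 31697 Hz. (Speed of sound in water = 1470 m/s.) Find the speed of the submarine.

Double Doppler shift off a moving reflector: f₂ = f₀ · (v + u)/(v − u) (u > 0 toward emitter).
Rearranging, u = v · (f₂ − f₀)/(f₂ + f₀) = 1470 × 244/63150 ≈ 5.7 m/s.
So the submarine is moving at 5.7 m/s toward the emitter.

5.7 m/s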